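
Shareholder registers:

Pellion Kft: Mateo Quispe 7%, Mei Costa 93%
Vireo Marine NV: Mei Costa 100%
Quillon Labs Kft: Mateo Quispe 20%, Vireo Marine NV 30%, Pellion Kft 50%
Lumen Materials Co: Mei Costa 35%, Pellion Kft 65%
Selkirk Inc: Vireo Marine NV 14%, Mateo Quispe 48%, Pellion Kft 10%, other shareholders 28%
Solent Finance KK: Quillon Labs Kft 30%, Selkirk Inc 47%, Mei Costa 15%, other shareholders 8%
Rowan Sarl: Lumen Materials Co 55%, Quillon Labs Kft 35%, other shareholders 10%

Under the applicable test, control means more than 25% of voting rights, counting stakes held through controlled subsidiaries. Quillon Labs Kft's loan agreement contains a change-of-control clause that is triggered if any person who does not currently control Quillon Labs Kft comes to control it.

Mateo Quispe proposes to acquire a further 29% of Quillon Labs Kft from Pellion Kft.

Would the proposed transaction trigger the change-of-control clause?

The purchase adds only to Mateo's holdings (Pellion's stake shrinks), so Mateo is the only person who could newly come to control Quillon.
Mateo holds 48% of Selkirk, so Mateo controls Selkirk.
Selkirk holds 47% of Solent, so Mateo controls Solent.
In Quillon, Mateo's side holds only 20%, not > 25%.
So before the transaction, Mateo does not control Quillon.
After the purchase, Mateo's direct stake in Quillon rises to 20% + 29% = 49%, and Pellion's stake falls to 21%.
Mateo holds 49% of Quillon, so Mateo controls Quillon.
Mateo did not control Quillon before and does after, so the clause is triggered.

Yes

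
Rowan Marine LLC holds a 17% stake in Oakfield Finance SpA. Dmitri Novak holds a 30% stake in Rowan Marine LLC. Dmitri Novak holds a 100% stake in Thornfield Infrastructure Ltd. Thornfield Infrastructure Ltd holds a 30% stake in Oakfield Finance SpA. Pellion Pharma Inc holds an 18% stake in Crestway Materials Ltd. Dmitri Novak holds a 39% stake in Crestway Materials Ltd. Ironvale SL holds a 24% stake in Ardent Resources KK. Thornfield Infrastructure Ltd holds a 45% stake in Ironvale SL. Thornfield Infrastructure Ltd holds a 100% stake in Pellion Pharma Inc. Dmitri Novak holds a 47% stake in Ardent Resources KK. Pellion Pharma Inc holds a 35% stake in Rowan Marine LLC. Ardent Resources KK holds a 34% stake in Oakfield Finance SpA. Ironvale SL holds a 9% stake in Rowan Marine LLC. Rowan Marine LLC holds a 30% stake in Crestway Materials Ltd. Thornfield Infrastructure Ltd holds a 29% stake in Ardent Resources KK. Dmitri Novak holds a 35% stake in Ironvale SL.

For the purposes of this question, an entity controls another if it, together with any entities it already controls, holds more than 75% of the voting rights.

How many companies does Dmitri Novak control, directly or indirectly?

Dmitri holds 100% of Thornfield, so Dmitri controls Thornfield.
Thornfield holds 100% of Pellion, so Dmitri controls Pellion.
Thornfield and Dmitri together hold 45% + 35% = 80% of Ironvale, so Dmitri controls Ironvale.
Thornfield and Dmitri and Ironvale together hold 29% + 47% + 24% = 100% of Ardent, so Dmitri controls Ardent.
No other company's threshold is met.
Dmitri controls 4 companies.

4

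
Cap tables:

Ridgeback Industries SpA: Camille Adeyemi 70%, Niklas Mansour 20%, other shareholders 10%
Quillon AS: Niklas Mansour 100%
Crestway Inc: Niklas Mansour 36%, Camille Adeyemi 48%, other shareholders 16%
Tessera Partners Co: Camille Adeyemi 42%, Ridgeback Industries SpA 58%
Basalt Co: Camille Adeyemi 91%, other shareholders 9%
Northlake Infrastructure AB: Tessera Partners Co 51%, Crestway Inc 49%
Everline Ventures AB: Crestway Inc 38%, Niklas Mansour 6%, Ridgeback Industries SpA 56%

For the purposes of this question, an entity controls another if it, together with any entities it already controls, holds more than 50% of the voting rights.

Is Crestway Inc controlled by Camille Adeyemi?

Camille holds 70% of Ridgeback, so Camille controls Ridgeback.
Camille and Ridgeback together hold 42% + 58% = 100% of Tessera, so Camille controls Tessera.
Camille holds 91% of Basalt, so Camille controls Basalt.
Tessera holds 51% of Northlake, so Camille controls Northlake.
Ridgeback holds 56% of Everline, so Camille controls Everline.
In Crestway, Camille's side holds only 48%, not > 50%.
So Camille does not control Crestway.

No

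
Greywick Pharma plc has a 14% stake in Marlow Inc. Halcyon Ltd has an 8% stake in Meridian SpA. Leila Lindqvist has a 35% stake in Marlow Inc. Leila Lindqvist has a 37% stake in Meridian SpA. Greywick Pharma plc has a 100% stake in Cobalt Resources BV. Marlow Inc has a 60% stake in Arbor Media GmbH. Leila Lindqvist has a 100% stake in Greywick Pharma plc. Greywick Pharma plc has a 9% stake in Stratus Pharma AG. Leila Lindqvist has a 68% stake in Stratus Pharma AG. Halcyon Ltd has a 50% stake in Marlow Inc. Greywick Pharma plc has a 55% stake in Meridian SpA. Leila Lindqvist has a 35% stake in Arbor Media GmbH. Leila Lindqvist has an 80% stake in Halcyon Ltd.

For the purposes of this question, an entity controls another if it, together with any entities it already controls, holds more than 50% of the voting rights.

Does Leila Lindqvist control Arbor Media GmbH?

Yes

Leila holds 100% of Greywick, so Leila controls Greywick.
Leila holds 80% of Halcyon, so Leila controls Halcyon.
Greywick and Halcyon and Leila together hold 14% + 50% + 35% = 99% of Marlow, so Leila controls Marlow.
Marlow and Leila together hold 60% + 35% = 95% of Arbor, so Leila controls Arbor.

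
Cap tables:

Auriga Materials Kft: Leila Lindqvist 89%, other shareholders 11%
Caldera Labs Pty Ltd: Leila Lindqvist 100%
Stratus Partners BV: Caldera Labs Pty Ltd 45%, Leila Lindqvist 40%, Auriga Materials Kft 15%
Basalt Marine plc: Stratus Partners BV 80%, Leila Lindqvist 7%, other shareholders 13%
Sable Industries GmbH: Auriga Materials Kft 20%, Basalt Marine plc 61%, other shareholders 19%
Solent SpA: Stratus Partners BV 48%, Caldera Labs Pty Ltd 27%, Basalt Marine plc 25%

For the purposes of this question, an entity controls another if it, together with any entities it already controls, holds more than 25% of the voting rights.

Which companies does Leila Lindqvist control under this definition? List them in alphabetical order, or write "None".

Leila holds 89% of Auriga, so Leila controls Auriga.
Leila holds 100% of Caldera, so Leila controls Caldera.
Caldera and Leila and Auriga together hold 45% + 40% + 15% = 100% of Stratus, so Leila controls Stratus.
Stratus and Leila together hold 80% + 7% = 87% of Basalt, so Leila controls Basalt.
Auriga and Basalt together hold 20% + 61% = 81% of Sable, so Leila controls Sable.
Stratus and Caldera and Basalt together hold 48% + 27% + 25% = 100% of Solent, so Leila controls Solent.

Auriga Materials Kft, Basalt Marine plc, Caldera Labs Pty Ltd, Sable Industries GmbH, Solent SpA, Stratus Partners BV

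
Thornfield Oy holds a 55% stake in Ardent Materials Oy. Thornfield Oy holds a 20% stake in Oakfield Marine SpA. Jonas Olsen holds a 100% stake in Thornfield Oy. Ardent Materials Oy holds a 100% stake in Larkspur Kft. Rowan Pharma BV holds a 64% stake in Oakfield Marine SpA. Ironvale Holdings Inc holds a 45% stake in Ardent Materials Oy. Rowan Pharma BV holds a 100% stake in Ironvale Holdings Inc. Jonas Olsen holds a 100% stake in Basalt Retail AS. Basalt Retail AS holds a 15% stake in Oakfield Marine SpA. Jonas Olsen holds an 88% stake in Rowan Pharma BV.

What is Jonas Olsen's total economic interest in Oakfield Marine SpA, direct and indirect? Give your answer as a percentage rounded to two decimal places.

91.32%

Jonas reaches Oakfield along 3 paths.
Via Basalt: 100% × 15% = 15%.
Via Thornfield: 100% × 20% = 20%.
Via Rowan: 88% × 64% = 56.32%.
Total: 15% + 20% + 56.32% = 91.32%.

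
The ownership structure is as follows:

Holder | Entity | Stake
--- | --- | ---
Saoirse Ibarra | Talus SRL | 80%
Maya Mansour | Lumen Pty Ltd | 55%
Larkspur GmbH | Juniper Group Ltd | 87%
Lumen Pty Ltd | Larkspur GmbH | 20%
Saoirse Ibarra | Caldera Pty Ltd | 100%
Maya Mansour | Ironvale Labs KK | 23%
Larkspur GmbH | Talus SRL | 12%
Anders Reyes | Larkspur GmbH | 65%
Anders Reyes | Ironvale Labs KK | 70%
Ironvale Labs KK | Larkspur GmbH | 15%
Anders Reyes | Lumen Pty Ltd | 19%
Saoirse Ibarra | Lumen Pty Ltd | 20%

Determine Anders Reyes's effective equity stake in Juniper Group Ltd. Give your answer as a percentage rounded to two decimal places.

68.99%

Anders reaches Juniper along 3 paths.
Via Larkspur: 65% × 87% = 56.55%.
Via Lumen → Larkspur: 19% × 20% × 87% = 3.306%.
Via Ironvale → Larkspur: 70% × 15% × 87% = 9.135%.
Total: 56.55% + 3.306% + 9.135% = 68.991%.
Rounded: 68.99%.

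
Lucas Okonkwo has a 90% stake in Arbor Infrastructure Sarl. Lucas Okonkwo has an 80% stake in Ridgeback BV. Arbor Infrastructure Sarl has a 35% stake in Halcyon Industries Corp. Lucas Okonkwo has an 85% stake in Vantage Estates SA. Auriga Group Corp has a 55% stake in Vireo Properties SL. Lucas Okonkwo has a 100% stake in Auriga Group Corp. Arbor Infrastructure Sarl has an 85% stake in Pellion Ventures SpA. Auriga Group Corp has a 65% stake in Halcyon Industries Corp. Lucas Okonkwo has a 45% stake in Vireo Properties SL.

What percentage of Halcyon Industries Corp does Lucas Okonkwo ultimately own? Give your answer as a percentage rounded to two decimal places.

Lucas reaches Halcyon along 2 paths.
Via Arbor: 90% × 35% = 31.5%.
Via Auriga: 100% × 65% = 65%.
Total: 31.5% + 65% = 96.5%.
Rounded: 96.50%.

96.50%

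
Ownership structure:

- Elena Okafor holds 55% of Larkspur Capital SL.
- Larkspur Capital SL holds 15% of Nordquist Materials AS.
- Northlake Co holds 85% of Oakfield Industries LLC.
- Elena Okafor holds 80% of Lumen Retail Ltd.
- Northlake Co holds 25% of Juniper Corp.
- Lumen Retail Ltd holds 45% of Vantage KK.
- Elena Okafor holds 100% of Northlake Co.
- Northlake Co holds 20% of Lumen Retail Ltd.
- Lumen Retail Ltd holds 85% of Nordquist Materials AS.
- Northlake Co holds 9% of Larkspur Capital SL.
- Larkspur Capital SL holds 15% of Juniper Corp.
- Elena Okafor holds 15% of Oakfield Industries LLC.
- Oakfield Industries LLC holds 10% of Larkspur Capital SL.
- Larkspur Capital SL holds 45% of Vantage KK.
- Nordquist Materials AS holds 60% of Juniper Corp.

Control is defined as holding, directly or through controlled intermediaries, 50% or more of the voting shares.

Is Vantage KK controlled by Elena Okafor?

Yes

Elena holds 100% of Northlake, so Elena controls Northlake.
Northlake and Elena together hold 85% + 15% = 100% of Oakfield, so Elena controls Oakfield.
Northlake and Elena and Oakfield together hold 9% + 55% + 10% = 74% of Larkspur, so Elena controls Larkspur.
Elena and Northlake together hold 80% + 20% = 100% of Lumen, so Elena controls Lumen.
Lumen and Larkspur together hold 45% + 45% = 90% of Vantage, so Elena controls Vantage.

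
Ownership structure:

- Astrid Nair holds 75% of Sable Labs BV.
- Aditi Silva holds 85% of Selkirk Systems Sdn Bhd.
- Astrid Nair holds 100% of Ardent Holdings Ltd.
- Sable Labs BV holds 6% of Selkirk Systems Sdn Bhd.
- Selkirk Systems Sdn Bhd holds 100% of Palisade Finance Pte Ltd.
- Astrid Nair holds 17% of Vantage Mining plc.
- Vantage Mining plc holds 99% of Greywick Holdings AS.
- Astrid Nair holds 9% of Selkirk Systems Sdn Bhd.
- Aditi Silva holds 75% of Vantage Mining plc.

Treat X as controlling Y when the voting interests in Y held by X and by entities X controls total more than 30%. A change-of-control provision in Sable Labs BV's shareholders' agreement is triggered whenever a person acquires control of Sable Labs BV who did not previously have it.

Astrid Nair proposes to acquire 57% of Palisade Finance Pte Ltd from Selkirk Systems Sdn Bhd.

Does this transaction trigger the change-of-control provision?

The purchase adds only to Astrid's holdings (Selkirk's stake shrinks), so Astrid is the only person who could newly come to control Sable.
Astrid holds 75% of Sable, so Astrid controls Sable.
So Astrid already controls Sable before the transaction.
After the purchase, Astrid holds 57% of Palisade directly, and Selkirk's stake falls to 43%.
Astrid controlled Sable already, so this is not a new person acquiring control; every other person's position is unchanged or reduced.
No new person acquires control, so the clause is not triggered.

No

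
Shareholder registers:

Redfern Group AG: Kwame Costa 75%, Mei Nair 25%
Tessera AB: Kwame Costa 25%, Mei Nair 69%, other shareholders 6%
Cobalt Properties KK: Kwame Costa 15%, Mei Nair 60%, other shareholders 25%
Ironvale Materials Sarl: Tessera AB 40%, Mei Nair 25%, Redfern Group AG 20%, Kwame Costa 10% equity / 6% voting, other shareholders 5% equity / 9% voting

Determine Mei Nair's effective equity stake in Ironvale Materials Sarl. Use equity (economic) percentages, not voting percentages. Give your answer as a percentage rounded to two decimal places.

Mei reaches Ironvale along 3 paths.
Via Tessera: 69% × 40% = 27.6%.
Direct stake: 25% = 25%.
Via Redfern: 25% × 20% = 5%.
Total: 27.6% + 25% + 5% = 57.6%.
Rounded: 57.60%.

57.60%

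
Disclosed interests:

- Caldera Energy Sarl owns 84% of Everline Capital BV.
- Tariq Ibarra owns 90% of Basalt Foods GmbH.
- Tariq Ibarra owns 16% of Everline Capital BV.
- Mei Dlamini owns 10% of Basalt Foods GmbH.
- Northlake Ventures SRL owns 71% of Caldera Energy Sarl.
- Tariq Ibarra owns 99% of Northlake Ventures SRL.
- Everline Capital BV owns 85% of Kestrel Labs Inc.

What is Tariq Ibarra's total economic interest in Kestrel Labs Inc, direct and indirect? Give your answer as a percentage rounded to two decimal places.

63.79%

Tariq reaches Kestrel along 2 paths.
Via Northlake → Caldera → Everline: 99% × 71% × 84% × 85% = 50.18706%.
Via Everline: 16% × 85% = 13.6%.
Total: 50.18706% + 13.6% = 63.78706%.
Rounded: 63.79%.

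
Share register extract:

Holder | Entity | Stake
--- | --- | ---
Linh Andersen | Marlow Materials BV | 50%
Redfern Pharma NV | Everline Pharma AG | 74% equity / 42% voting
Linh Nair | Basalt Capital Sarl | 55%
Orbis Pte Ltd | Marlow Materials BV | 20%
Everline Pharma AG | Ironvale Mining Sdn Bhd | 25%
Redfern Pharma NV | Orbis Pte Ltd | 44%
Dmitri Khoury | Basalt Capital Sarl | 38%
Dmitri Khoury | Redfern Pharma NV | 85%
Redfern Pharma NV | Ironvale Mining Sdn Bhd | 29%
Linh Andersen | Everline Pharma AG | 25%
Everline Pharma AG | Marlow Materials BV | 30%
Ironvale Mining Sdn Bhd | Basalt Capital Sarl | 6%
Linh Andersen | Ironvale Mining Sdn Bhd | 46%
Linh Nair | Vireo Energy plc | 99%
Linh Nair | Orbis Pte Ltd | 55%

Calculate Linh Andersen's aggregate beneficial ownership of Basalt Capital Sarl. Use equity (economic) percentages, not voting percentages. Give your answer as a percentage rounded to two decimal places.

Linh Andersen reaches Basalt along 2 paths.
Via Ironvale: 46% × 6% = 2.76%.
Via Everline → Ironvale: 25% × 25% × 6% = 0.375%.
Total: 2.76% + 0.375% = 3.135%.
Rounded: 3.14%.

3.14%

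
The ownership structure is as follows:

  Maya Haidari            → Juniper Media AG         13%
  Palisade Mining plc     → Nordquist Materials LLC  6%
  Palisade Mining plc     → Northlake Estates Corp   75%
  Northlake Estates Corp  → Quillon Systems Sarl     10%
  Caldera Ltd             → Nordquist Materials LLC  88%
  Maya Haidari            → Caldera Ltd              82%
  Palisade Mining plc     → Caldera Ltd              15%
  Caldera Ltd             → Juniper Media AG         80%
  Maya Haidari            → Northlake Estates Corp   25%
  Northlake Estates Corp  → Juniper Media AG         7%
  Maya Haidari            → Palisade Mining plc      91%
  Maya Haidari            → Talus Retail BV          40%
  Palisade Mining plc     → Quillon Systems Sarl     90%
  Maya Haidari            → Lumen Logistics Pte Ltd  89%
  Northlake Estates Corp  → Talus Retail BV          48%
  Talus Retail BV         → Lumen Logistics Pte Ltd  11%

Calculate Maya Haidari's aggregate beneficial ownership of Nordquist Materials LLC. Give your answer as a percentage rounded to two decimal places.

89.63%

Maya reaches Nordquist along 3 paths.
Via Palisade: 91% × 6% = 5.46%.
Via Palisade → Caldera: 91% × 15% × 88% = 12.012%.
Via Caldera: 82% × 88% = 72.16%.
Total: 5.46% + 12.012% + 72.16% = 89.632%.
Rounded: 89.63%.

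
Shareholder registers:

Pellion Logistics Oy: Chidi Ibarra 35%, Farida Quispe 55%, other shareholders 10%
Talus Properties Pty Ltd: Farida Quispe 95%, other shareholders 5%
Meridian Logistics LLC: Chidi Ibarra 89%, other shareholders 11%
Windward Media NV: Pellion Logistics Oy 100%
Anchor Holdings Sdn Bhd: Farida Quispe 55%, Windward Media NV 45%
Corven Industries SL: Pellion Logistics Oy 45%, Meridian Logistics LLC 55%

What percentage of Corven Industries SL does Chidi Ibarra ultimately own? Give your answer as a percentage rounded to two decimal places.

64.70%

Chidi reaches Corven along 2 paths.
Via Pellion: 35% × 45% = 15.75%.
Via Meridian: 89% × 55% = 48.95%.
Total: 15.75% + 48.95% = 64.7%.
Rounded: 64.70%.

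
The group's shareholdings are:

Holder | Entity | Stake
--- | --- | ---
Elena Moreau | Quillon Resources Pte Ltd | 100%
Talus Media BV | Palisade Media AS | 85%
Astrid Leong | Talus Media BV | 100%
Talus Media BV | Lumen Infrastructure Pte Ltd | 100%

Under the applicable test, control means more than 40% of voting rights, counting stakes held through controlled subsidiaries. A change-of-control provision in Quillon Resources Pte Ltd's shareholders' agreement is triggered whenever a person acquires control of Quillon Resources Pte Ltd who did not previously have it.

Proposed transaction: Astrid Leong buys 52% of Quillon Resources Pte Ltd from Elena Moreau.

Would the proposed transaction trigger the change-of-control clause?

The purchase adds only to Astrid's holdings (Elena's stake shrinks), so Astrid is the only person who could newly come to control Quillon.
Astrid holds 100% of Talus, so Astrid controls Talus.
Talus holds 85% of Palisade, so Astrid controls Palisade.
Talus holds 100% of Lumen, so Astrid controls Lumen.
Neither Astrid nor any entity Astrid controls holds any voting interest in Quillon.
So before the transaction, Astrid does not control Quillon.
After the purchase, Astrid holds 52% of Quillon directly, and Elena's stake falls to 48%.
Astrid holds 52% of Quillon, so Astrid controls Quillon.
Astrid did not control Quillon before and does after, so the clause is triggered.

Yes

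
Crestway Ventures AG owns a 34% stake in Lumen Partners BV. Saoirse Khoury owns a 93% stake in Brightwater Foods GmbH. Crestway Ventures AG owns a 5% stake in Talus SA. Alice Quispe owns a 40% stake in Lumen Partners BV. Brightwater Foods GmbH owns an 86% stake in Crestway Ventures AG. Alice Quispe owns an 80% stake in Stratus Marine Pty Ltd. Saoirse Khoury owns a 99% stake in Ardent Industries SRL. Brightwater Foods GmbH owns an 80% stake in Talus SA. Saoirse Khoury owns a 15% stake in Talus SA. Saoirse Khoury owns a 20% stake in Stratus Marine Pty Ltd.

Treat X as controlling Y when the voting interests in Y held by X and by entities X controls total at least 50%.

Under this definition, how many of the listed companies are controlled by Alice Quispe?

1

Alice holds 80% of Stratus, so Alice controls Stratus.
No other company's threshold is met.
Alice controls 1 company.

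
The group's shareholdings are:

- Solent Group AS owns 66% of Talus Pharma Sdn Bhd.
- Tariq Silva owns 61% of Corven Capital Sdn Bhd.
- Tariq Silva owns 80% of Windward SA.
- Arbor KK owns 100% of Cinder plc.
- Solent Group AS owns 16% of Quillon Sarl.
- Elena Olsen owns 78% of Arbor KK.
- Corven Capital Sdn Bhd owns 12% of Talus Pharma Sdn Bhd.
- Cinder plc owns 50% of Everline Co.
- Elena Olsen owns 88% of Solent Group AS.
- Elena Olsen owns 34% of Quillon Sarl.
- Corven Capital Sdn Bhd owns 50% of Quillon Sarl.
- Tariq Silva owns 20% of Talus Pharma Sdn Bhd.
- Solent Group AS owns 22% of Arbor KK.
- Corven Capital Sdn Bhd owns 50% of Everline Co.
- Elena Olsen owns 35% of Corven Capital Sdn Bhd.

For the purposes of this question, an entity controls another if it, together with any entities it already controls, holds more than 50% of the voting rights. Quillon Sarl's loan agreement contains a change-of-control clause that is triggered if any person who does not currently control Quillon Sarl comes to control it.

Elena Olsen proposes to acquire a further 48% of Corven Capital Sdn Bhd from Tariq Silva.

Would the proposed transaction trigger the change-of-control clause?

The purchase adds only to Elena's holdings (Tariq's stake shrinks), so Elena is the only person who could newly come to control Quillon.
Elena holds 88% of Solent, so Elena controls Solent.
Solent and Elena together hold 22% + 78% = 100% of Arbor, so Elena controls Arbor.
Arbor holds 100% of Cinder, so Elena controls Cinder.
Solent holds 66% of Talus, so Elena controls Talus.
In Quillon, Elena's side holds only 16% + 34% = 50%, not > 50%.
So before the transaction, Elena does not control Quillon.
After the purchase, Elena's direct stake in Corven rises to 35% + 48% = 83%, and Tariq's stake falls to 13%.
Elena holds 83% of Corven, so Elena controls Corven.
Solent and Corven and Elena together hold 16% + 50% + 34% = 100% of Quillon, so Elena controls Quillon.
Elena did not control Quillon before and does after, so the clause is triggered.

Yes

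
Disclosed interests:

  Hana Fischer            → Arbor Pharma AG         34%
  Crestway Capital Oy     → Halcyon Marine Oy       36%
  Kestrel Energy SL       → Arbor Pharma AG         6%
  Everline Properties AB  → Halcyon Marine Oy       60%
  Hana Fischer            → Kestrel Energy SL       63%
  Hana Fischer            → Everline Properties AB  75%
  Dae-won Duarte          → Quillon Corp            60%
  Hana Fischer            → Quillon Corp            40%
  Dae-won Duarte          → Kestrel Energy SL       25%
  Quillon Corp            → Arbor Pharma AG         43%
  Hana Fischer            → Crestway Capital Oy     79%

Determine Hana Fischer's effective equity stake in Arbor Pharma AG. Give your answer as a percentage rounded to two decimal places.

54.98%

Hana reaches Arbor along 3 paths.
Direct stake: 34% = 34%.
Via Quillon: 40% × 43% = 17.2%.
Via Kestrel: 63% × 6% = 3.78%.
Total: 34% + 17.2% + 3.78% = 54.98%.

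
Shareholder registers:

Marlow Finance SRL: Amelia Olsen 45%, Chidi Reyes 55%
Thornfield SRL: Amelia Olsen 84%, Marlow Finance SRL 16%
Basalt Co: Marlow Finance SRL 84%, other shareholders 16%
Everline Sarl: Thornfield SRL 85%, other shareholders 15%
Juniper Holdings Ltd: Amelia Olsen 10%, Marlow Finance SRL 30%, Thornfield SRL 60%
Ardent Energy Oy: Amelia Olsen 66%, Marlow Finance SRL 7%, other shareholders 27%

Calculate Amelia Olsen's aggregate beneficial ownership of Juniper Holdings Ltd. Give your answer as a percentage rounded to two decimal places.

78.22%

Amelia reaches Juniper along 4 paths.
Direct stake: 10% = 10%.
Via Marlow: 45% × 30% = 13.5%.
Via Thornfield: 84% × 60% = 50.4%.
Via Marlow → Thornfield: 45% × 16% × 60% = 4.32%.
Total: 10% + 13.5% + 50.4% + 4.32% = 78.22%.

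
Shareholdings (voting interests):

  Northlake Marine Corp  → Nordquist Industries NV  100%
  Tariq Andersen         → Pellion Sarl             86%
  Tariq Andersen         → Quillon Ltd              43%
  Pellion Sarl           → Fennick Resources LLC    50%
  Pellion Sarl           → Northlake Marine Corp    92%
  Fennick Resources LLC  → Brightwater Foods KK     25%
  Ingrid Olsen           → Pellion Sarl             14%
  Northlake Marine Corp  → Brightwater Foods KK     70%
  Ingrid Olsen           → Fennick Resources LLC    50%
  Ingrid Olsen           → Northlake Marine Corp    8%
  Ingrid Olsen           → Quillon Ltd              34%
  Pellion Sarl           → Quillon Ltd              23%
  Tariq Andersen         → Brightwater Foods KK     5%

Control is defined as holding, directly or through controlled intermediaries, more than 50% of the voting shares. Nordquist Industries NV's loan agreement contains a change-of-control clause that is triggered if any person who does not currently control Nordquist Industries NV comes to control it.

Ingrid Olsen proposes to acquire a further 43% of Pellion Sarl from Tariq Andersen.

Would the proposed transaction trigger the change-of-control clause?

Yes

The purchase adds only to Ingrid's holdings (Tariq's stake shrinks), so Ingrid is the only person who could newly come to control Nordquist.
Ingrid's largest direct stake is 50% in Fennick, which does not meet the threshold, so Ingrid controls no company.
Neither Ingrid nor any entity Ingrid controls holds any voting interest in Nordquist.
So before the transaction, Ingrid does not control Nordquist.
After the purchase, Ingrid's direct stake in Pellion rises to 14% + 43% = 57%, and Tariq's stake falls to 43%.
Ingrid holds 57% of Pellion, so Ingrid controls Pellion.
Pellion and Ingrid together hold 92% + 8% = 100% of Northlake, so Ingrid controls Northlake.
Northlake holds 100% of Nordquist, so Ingrid controls Nordquist.
Ingrid did not control Nordquist before and does after, so the clause is triggered.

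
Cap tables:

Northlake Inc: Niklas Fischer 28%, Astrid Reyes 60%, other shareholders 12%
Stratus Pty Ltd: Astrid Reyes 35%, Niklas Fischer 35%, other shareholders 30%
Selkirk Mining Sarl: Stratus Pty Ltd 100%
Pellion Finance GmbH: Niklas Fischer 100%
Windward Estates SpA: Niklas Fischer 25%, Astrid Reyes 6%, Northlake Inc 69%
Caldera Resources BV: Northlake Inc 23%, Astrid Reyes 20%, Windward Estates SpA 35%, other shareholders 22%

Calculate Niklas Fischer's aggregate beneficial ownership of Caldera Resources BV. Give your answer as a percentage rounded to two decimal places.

Niklas reaches Caldera along 3 paths.
Via Northlake: 28% × 23% = 6.44%.
Via Windward: 25% × 35% = 8.75%.
Via Northlake → Windward: 28% × 69% × 35% = 6.762%.
Total: 6.44% + 8.75% + 6.762% = 21.952%.
Rounded: 21.95%.

21.95%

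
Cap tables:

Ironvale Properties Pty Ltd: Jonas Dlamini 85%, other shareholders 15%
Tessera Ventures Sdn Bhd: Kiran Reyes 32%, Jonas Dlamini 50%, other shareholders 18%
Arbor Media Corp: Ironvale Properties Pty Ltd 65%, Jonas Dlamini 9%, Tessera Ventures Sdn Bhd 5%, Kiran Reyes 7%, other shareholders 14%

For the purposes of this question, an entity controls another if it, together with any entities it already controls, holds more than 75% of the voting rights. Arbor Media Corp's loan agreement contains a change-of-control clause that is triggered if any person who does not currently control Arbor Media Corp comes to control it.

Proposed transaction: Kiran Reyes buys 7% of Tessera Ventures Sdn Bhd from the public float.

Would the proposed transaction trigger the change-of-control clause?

The purchase changes only Kiran's holdings, so Kiran is the only person who could newly come to control Arbor.
Kiran's largest direct stake is 32% in Tessera, which does not meet the threshold, so Kiran controls no company.
In Arbor, Kiran's side holds only 7%, not > 75%.
So before the transaction, Kiran does not control Arbor.
After the purchase, Kiran's direct stake in Tessera rises to 32% + 7% = 39%.
Kiran's side now holds 39% of Tessera, not > 75%, so Kiran still does not control Tessera.
After the transaction, Kiran's side holds 7% of Arbor, not > 75%, so Kiran still does not control Arbor.
No new person acquires control, so the clause is not triggered.

No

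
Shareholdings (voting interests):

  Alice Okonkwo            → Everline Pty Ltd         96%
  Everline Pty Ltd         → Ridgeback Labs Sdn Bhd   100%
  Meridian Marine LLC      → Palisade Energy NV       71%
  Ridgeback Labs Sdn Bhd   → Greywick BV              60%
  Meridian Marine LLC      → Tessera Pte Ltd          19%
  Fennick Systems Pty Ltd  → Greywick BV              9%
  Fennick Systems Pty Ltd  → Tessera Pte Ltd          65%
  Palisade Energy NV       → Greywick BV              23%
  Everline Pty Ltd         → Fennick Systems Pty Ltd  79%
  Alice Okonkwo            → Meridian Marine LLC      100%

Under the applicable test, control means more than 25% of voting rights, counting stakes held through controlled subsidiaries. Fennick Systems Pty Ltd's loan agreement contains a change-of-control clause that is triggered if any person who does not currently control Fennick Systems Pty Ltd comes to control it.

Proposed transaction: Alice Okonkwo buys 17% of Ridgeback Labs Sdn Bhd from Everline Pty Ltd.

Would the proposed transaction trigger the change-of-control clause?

The purchase adds only to Alice's holdings (Everline's stake shrinks), so Alice is the only person who could newly come to control Fennick.
Alice holds 96% of Everline, so Alice controls Everline.
Everline holds 79% of Fennick, so Alice controls Fennick.
So Alice already controls Fennick before the transaction.
After the purchase, Alice holds 17% of Ridgeback directly, and Everline's stake falls to 83%.
Alice controlled Fennick already, so this is not a new person acquiring control; every other person's position is unchanged or reduced.
No new person acquires control, so the clause is not triggered.

No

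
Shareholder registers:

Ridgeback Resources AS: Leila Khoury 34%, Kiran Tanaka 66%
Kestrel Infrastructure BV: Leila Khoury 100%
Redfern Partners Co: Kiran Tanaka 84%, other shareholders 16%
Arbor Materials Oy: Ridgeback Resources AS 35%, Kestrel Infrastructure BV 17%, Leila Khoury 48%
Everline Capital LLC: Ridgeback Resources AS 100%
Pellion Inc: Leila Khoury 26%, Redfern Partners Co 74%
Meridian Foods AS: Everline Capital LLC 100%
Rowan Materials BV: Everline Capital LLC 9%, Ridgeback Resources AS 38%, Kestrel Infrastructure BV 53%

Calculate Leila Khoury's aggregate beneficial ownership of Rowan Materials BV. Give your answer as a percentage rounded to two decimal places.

68.98%

Leila reaches Rowan along 3 paths.
Via Ridgeback → Everline: 34% × 100% × 9% = 3.06%.
Via Ridgeback: 34% × 38% = 12.92%.
Via Kestrel: 100% × 53% = 53%.
Total: 3.06% + 12.92% + 53% = 68.98%.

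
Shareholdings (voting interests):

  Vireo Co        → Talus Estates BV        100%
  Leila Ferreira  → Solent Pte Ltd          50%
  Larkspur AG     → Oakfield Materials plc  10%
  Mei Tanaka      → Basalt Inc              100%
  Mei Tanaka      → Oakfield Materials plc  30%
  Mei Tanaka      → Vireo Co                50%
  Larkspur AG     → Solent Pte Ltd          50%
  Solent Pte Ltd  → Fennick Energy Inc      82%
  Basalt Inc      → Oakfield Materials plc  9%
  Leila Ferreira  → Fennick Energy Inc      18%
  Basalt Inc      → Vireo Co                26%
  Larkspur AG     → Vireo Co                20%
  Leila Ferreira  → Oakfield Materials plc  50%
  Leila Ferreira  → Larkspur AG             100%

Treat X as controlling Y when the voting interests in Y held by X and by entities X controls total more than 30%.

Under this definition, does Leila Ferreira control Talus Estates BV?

No

Leila holds 100% of Larkspur, so Leila controls Larkspur.
Leila and Larkspur together hold 50% + 10% = 60% of Oakfield, so Leila controls Oakfield.
Leila and Larkspur together hold 50% + 50% = 100% of Solent, so Leila controls Solent.
Leila and Solent together hold 18% + 82% = 100% of Fennick, so Leila controls Fennick.
Neither Leila nor any entity Leila controls holds any voting interest in Talus.
So Leila does not control Talus.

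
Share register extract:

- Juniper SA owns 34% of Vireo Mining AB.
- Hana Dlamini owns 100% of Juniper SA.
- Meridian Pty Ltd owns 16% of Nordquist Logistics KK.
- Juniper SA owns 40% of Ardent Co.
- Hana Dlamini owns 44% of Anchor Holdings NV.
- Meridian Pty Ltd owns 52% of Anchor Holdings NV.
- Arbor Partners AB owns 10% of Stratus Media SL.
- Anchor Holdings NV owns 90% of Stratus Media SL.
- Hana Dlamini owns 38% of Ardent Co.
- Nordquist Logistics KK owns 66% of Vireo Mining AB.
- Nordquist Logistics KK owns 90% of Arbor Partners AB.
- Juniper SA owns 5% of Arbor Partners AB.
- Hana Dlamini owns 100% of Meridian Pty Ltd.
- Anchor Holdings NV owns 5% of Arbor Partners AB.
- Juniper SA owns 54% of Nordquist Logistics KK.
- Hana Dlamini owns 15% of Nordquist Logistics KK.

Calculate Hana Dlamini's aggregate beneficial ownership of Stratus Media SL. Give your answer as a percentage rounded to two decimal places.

Hana reaches Stratus along 8 paths.
Via Meridian → Anchor: 100% × 52% × 90% = 46.8%.
Via Anchor: 44% × 90% = 39.6%.
Via Juniper → Nordquist → Arbor: 100% × 54% × 90% × 10% = 4.86%.
Via Meridian → Nordquist → Arbor: 100% × 16% × 90% × 10% = 1.44%.
Via Nordquist → Arbor: 15% × 90% × 10% = 1.35%.
Via Meridian → Anchor → Arbor: 100% × 52% × 5% × 10% = 0.26%.
Via Anchor → Arbor: 44% × 5% × 10% = 0.22%.
Via Juniper → Arbor: 100% × 5% × 10% = 0.5%.
Total: 46.8% + 39.6% + 4.86% + 1.44% + 1.35% + 0.26% + 0.22% + 0.5% = 95.03%.

95.03%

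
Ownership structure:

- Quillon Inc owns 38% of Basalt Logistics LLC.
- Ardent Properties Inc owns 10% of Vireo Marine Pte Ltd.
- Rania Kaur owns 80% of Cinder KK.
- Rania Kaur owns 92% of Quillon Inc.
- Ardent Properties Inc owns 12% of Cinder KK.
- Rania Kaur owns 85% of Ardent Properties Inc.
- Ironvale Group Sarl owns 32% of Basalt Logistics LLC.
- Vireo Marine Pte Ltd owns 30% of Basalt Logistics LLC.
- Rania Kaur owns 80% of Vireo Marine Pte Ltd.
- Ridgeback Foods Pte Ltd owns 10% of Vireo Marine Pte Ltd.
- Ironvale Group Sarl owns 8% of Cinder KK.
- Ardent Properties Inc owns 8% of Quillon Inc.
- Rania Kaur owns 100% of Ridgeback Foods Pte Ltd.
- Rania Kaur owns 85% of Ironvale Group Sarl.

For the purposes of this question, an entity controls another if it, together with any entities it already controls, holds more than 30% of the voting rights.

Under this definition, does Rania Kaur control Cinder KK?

Rania holds 85% of Ironvale, so Rania controls Ironvale.
Rania holds 85% of Ardent, so Rania controls Ardent.
Ironvale and Ardent and Rania together hold 8% + 12% + 80% = 100% of Cinder, so Rania controls Cinder.

Yes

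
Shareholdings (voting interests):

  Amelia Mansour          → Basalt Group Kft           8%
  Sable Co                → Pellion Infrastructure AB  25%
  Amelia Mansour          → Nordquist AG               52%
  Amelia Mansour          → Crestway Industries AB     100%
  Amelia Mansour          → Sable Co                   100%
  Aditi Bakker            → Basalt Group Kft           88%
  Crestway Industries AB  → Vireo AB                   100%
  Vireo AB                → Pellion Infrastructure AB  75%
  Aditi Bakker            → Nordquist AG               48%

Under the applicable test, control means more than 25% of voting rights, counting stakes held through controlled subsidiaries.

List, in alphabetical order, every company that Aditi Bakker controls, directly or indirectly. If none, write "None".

Basalt Group Kft, Nordquist AG

Aditi holds 48% of Nordquist, so Aditi controls Nordquist.
Aditi holds 88% of Basalt, so Aditi controls Basalt.
No other company's threshold is met.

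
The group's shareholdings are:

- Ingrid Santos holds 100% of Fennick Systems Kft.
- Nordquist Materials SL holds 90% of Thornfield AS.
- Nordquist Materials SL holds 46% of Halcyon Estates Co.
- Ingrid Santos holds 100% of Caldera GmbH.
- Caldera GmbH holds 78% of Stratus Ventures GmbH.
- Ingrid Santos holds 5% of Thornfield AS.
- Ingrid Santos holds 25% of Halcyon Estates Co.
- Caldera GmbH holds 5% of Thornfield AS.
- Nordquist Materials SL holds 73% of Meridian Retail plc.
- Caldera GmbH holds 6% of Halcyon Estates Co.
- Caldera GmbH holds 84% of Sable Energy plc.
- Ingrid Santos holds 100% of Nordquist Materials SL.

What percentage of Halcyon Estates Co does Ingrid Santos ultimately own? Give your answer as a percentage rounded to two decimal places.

Ingrid reaches Halcyon along 3 paths.
Via Caldera: 100% × 6% = 6%.
Via Nordquist: 100% × 46% = 46%.
Direct stake: 25% = 25%.
Total: 6% + 46% + 25% = 77%.
Rounded: 77.00%.

77.00%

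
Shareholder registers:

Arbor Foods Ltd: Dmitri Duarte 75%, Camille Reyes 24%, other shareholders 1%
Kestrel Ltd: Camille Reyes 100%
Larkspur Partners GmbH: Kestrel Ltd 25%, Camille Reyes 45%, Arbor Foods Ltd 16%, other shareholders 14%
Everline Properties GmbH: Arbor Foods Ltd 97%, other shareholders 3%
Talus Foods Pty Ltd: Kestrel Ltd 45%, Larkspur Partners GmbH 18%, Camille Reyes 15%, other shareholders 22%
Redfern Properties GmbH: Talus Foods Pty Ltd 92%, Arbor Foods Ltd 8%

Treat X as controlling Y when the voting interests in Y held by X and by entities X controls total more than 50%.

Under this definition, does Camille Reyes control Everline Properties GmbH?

Camille holds 100% of Kestrel, so Camille controls Kestrel.
Kestrel and Camille together hold 25% + 45% = 70% of Larkspur, so Camille controls Larkspur.
Kestrel and Larkspur and Camille together hold 45% + 18% + 15% = 78% of Talus, so Camille controls Talus.
Talus holds 92% of Redfern, so Camille controls Redfern.
Neither Camille nor any entity Camille controls holds any voting interest in Everline.
So Camille does not control Everline.

No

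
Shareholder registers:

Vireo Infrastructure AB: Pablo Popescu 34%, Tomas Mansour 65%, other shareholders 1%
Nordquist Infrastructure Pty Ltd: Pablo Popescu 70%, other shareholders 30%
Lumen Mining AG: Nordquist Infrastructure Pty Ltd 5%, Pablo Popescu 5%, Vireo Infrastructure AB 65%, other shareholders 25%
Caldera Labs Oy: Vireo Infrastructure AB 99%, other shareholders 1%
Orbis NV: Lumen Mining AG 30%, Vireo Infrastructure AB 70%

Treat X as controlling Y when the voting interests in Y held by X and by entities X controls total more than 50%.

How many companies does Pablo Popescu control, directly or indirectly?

1

Pablo holds 70% of Nordquist, so Pablo controls Nordquist.
No other company's threshold is met.
Pablo controls 1 company.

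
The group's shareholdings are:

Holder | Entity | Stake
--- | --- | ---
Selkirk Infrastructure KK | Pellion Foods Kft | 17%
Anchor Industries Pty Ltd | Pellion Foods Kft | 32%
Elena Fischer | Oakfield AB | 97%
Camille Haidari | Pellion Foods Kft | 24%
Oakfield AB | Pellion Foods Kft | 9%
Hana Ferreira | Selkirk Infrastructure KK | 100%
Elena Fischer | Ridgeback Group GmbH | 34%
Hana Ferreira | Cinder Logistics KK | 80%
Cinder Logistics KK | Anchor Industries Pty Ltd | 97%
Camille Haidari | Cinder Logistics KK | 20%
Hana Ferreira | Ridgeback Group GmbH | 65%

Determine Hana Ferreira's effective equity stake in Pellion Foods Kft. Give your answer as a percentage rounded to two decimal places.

Hana reaches Pellion along 2 paths.
Via Cinder → Anchor: 80% × 97% × 32% = 24.832%.
Via Selkirk: 100% × 17% = 17%.
Total: 24.832% + 17% = 41.832%.
Rounded: 41.83%.

41.83%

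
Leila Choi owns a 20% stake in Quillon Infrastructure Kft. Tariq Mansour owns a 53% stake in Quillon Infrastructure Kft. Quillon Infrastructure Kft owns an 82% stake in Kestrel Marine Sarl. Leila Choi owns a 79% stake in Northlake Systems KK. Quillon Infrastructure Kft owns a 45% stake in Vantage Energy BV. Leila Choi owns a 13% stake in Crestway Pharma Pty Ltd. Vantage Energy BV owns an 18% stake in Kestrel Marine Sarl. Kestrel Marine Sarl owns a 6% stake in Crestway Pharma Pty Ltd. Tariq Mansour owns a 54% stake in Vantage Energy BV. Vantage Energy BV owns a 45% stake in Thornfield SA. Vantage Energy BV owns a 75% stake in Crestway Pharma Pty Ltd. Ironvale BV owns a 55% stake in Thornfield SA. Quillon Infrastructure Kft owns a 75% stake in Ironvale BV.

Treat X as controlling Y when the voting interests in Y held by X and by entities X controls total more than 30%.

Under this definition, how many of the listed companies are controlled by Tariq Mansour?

6

Tariq holds 53% of Quillon, so Tariq controls Quillon.
Quillon holds 75% of Ironvale, so Tariq controls Ironvale.
Quillon and Tariq together hold 45% + 54% = 99% of Vantage, so Tariq controls Vantage.
Vantage and Ironvale together hold 45% + 55% = 100% of Thornfield, so Tariq controls Thornfield.
Quillon and Vantage together hold 82% + 18% = 100% of Kestrel, so Tariq controls Kestrel.
Kestrel and Vantage together hold 6% + 75% = 81% of Crestway, so Tariq controls Crestway.
No other company's threshold is met.
Tariq controls 6 companies.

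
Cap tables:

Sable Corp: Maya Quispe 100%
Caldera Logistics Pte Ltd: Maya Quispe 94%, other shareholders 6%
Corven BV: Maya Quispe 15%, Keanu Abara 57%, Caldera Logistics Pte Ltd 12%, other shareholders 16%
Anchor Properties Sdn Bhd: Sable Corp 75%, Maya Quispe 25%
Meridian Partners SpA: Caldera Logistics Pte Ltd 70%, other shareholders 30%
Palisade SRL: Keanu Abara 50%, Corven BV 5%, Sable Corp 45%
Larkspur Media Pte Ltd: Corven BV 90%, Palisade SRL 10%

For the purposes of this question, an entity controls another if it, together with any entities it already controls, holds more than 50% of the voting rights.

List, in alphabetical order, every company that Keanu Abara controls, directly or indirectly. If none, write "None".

Keanu holds 57% of Corven, so Keanu controls Corven.
Keanu and Corven together hold 50% + 5% = 55% of Palisade, so Keanu controls Palisade.
Corven and Palisade together hold 90% + 10% = 100% of Larkspur, so Keanu controls Larkspur.
No other company's threshold is met.

Corven BV, Larkspur Media Pte Ltd, Palisade SRL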